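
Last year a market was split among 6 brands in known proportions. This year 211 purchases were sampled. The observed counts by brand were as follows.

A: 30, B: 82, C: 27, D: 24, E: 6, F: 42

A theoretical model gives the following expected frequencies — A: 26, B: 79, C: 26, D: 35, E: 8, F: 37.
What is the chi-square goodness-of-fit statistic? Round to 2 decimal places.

cat         O        E   (O−E)²/E
A          30       26      0.615
B          82       79      0.114
C          27       26      0.038
D          24       35      3.457
E           6        8      0.500
F          42       37      0.676
Sum = 5.40

5.40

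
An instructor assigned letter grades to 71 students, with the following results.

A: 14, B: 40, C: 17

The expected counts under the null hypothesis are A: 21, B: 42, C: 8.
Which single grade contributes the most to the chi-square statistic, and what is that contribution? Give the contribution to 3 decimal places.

cat         O        E   (O−E)²/E
A          14       21     2.3333
B          40       42     0.0952
C          17        8    10.1250
The largest term is for C: 10.125.

C, 10.125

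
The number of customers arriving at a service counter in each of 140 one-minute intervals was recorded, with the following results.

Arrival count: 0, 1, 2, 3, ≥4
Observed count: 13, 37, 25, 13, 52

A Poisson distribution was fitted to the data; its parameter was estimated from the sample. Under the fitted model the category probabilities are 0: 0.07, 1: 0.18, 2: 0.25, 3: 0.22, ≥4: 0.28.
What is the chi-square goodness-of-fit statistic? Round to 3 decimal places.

Expected counts E_i = n·p_i: 140×0.07 = 9.8, 140×0.18 = 25.2, 140×0.25 = 35, 140×0.22 = 30.8, 140×0.28 = 39.2.
cat         O        E   (O−E)²/E
0          13      9.8     1.0449
1          37     25.2     5.5254
2          25       35     2.8571
3          13     30.8    10.2870
≥4         52     39.2     4.1796
Sum = 23.894

23.894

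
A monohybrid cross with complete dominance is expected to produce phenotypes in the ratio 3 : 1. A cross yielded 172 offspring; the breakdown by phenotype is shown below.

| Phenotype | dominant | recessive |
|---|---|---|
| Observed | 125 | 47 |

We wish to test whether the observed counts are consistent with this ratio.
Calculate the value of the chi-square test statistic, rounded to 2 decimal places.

0.50

Ratio total = 4. Expected counts: 172×3/4 = 129, 172×1/4 = 43.
cat            O        E   (O−E)²/E
dominant     125      129      0.124
recessive     47       43      0.372
Sum = 0.50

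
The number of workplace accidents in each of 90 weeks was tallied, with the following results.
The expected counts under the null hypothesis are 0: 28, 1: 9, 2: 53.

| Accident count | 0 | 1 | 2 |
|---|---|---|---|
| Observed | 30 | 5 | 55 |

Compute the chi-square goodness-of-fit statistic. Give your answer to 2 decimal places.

2.00

χ² = (30−28)²/28 + (5−9)²/9 + (55−53)²/53
   = 0.143 + 1.778 + 0.075
Sum = 2.00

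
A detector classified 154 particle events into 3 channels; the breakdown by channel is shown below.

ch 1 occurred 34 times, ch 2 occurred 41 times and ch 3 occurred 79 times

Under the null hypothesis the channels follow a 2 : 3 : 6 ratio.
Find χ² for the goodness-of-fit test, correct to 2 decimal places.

Ratio total = 11. Expected counts: 154×2/11 = 28, 154×3/11 = 42, 154×6/11 = 84.
ch 1: (34 − 28)²/28 = 36/28 = 1.286
ch 2: (41 − 42)²/42 = 1/42 = 0.024
ch 3: (79 − 84)²/84 = 25/84 = 0.298
Sum = 1.61

1.61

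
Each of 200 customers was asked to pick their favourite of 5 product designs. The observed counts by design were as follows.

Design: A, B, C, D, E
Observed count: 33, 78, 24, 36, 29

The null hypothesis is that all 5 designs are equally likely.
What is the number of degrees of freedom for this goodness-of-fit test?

There are k = 5 categories and no parameters were estimated from the data, so df = 5 − 1 = 4.

4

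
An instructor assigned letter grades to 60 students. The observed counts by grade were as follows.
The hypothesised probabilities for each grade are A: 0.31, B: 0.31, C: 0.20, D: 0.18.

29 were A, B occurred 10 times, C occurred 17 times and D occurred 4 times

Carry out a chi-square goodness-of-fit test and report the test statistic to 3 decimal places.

Expected counts E_i = n·p_i: 60×0.31 = 18.6, 60×0.31 = 18.6, 60×0.20 = 12, 60×0.18 = 10.8.
χ² = (29−18.6)²/18.6 + (10−18.6)²/18.6 + (17−12)²/12 + (4−10.8)²/10.8
   = 5.8151 + 3.9763 + 2.0833 + 4.2815
Sum = 16.156

16.156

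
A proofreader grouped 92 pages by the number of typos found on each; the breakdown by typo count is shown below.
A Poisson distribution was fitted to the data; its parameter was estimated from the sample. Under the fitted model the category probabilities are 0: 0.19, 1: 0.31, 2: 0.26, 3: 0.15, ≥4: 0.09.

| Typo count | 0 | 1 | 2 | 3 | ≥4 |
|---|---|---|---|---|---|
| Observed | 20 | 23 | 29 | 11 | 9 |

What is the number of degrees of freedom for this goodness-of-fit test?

3

There are k = 5 categories and 1 parameter estimated from the data, so df = 5 − 1 − 1 = 3.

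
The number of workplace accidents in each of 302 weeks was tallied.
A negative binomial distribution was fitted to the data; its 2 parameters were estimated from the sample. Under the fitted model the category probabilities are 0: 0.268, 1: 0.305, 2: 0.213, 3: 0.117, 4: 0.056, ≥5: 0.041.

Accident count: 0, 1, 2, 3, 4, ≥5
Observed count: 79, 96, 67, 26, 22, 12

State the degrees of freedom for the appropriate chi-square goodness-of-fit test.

There are k = 6 categories and 2 parameters estimated from the data, so df = 6 − 1 − 2 = 3.

3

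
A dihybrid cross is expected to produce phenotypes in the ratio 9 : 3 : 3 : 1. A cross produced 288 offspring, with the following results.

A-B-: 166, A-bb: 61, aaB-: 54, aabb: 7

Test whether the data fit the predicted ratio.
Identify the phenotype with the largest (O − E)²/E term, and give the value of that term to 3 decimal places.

aabb, 6.722

Ratio total = 16. Expected counts: 288×9/16 = 162, 288×3/16 = 54, 288×3/16 = 54, 288×1/16 = 18.
χ² = (166−162)²/162 + (61−54)²/54 + (54−54)²/54 + (7−18)²/18
   = 0.0988 + 0.9074 + 0.0000 + 6.7222
The largest term is for aabb: 6.722.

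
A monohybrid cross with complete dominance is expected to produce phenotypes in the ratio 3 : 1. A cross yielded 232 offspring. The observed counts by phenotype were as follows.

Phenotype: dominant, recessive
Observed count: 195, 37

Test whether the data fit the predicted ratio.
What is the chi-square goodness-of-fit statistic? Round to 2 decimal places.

10.14

Ratio total = 4. Expected counts: 232×3/4 = 174, 232×1/4 = 58.
cat            O        E   (O−E)²/E
dominant     195      174      2.534
recessive     37       58      7.603
Sum = 10.14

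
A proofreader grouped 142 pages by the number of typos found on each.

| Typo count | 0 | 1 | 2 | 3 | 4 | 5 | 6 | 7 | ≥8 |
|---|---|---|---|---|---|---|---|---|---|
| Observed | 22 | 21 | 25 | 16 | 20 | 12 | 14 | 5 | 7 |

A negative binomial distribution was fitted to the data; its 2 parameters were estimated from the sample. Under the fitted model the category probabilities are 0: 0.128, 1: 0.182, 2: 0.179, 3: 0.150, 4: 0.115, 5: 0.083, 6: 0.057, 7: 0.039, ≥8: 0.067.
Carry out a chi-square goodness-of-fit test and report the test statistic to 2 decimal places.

8.89

Expected counts E_i = n·p_i: 142×0.128 = 18.176, 142×0.182 = 25.844, 142×0.179 = 25.418, 142×0.150 = 21.3, 142×0.115 = 16.33, 142×0.083 = 11.786, 142×0.057 = 8.094, 142×0.039 = 5.538, 142×0.067 = 9.514.
0: (22 − 18.176)²/18.176 = 14.622976/18.176 = 0.805
1: (21 − 25.844)²/25.844 = 23.464336/25.844 = 0.908
2: (25 − 25.418)²/25.418 = 0.174724/25.418 = 0.007
3: (16 − 21.3)²/21.3 = 28.09/21.3 = 1.319
4: (20 − 16.33)²/16.33 = 13.4689/16.33 = 0.825
5: (12 − 11.786)²/11.786 = 0.045796/11.786 = 0.004
6: (14 − 8.094)²/8.094 = 34.880836/8.094 = 4.309
7: (5 − 5.538)²/5.538 = 0.289444/5.538 = 0.052
≥8: (7 − 9.514)²/9.514 = 6.320196/9.514 = 0.664
Sum = 8.89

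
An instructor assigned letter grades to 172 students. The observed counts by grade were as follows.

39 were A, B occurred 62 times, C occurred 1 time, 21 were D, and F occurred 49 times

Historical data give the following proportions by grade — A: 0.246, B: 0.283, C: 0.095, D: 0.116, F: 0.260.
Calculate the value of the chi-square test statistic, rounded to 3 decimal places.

Expected counts E_i = n·p_i: 172×0.246 = 42.312, 172×0.283 = 48.676, 172×0.095 = 16.34, 172×0.116 = 19.952, 172×0.260 = 44.72.
cat         O        E   (O−E)²/E
A          39   42.312     0.2592
B          62   48.676     3.6472
C           1    16.34    14.4012
D          21   19.952     0.0550
F          49    44.72     0.4096
Sum = 18.772

18.772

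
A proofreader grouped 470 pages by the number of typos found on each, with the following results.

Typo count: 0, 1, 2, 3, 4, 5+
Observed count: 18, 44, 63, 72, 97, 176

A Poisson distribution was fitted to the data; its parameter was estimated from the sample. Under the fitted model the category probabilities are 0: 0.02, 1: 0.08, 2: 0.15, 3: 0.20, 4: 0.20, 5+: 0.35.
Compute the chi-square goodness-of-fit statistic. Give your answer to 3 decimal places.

Expected counts E_i = n·p_i: 470×0.02 = 9.4, 470×0.08 = 37.6, 470×0.15 = 70.5, 470×0.20 = 94, 470×0.20 = 94, 470×0.35 = 164.5.
0: (18 − 9.4)²/9.4 = 73.96/9.4 = 7.8681
1: (44 − 37.6)²/37.6 = 40.96/37.6 = 1.0894
2: (63 − 70.5)²/70.5 = 56.25/70.5 = 0.7979
3: (72 − 94)²/94 = 484/94 = 5.1489
4: (97 − 94)²/94 = 9/94 = 0.0957
5+: (176 − 164.5)²/164.5 = 132.25/164.5 = 0.8040
Sum = 15.804

15.804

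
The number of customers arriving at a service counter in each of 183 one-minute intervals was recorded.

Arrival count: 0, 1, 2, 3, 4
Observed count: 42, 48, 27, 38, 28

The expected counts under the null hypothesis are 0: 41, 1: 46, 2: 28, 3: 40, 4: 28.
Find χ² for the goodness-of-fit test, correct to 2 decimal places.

cat         O        E   (O−E)²/E
0          42       41      0.024
1          48       46      0.087
2          27       28      0.036
3          38       40      0.100
4          28       28      0.000
Sum = 0.25

0.25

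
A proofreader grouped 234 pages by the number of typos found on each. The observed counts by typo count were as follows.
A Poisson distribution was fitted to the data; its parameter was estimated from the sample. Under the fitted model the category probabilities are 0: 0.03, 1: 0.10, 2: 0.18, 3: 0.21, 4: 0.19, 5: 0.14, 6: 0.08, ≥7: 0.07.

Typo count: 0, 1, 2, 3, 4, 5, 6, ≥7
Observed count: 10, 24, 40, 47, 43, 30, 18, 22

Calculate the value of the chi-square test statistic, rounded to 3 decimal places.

Expected counts E_i = n·p_i: 234×0.03 = 7.02, 234×0.10 = 23.4, 234×0.18 = 42.12, 234×0.21 = 49.14, 234×0.19 = 44.46, 234×0.14 = 32.76, 234×0.08 = 18.72, 234×0.07 = 16.38.
χ² = (10−7.02)²/7.02 + (24−23.4)²/23.4 + (40−42.12)²/42.12 + (47−49.14)²/49.14 + (43−44.46)²/44.46 + (30−32.76)²/32.76 + (18−18.72)²/18.72 + (22−16.38)²/16.38
   = 1.2650 + 0.0154 + 0.1067 + 0.0932 + 0.0479 + 0.2325 + 0.0277 + 1.9282
Sum = 3.717

3.717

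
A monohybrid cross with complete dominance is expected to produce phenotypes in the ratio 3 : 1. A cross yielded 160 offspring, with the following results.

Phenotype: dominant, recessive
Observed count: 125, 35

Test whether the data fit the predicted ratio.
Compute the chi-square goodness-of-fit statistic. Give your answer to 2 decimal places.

0.83

Ratio total = 4. Expected counts: 160×3/4 = 120, 160×1/4 = 40.
dominant: (125 − 120)²/120 = 25/120 = 0.208
recessive: (35 − 40)²/40 = 25/40 = 0.625
Sum = 0.83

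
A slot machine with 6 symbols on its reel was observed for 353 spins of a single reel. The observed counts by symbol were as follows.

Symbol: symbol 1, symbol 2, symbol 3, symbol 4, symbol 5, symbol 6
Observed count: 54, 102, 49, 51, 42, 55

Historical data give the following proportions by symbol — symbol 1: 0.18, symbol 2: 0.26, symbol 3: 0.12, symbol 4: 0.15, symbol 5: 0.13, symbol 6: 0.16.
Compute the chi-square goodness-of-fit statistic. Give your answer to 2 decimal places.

Expected counts E_i = n·p_i: 353×0.18 = 63.54, 353×0.26 = 91.78, 353×0.12 = 42.36, 353×0.15 = 52.95, 353×0.13 = 45.89, 353×0.16 = 56.48.
χ² = (54−63.54)²/63.54 + (102−91.78)²/91.78 + (49−42.36)²/42.36 + (51−52.95)²/52.95 + (42−45.89)²/45.89 + (55−56.48)²/56.48
   = 1.432 + 1.138 + 1.041 + 0.072 + 0.330 + 0.039
Sum = 4.05

4.05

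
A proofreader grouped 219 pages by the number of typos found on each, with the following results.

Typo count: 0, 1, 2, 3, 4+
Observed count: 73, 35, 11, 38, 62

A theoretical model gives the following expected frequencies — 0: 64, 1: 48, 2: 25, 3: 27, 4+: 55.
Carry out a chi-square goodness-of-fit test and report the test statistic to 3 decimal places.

17.999

cat         O        E   (O−E)²/E
0          73       64     1.2656
1          35       48     3.5208
2          11       25     7.8400
3          38       27     4.4815
4+         62       55     0.8909
Sum = 17.999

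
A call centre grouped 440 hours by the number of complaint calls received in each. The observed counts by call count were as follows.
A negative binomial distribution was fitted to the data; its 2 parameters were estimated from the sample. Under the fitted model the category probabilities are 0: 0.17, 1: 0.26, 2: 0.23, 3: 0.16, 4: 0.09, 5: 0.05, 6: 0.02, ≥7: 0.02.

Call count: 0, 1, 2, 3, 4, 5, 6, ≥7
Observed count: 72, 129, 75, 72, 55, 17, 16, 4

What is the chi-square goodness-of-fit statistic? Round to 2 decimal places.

24.42

Expected counts E_i = n·p_i: 440×0.17 = 74.8, 440×0.26 = 114.4, 440×0.23 = 101.2, 440×0.16 = 70.4, 440×0.09 = 39.6, 440×0.05 = 22, 440×0.02 = 8.8, 440×0.02 = 8.8.
χ² = (72−74.8)²/74.8 + (129−114.4)²/114.4 + (75−101.2)²/101.2 + (72−70.4)²/70.4 + (55−39.6)²/39.6 + (17−22)²/22 + (16−8.8)²/8.8 + (4−8.8)²/8.8
   = 0.105 + 1.863 + 6.783 + 0.036 + 5.989 + 1.136 + 5.891 + 2.618
Sum = 24.42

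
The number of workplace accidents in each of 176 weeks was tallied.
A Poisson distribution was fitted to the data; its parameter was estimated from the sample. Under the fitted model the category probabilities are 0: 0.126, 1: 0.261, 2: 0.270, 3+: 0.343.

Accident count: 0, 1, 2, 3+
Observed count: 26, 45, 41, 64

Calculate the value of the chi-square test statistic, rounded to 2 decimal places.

1.79

Expected counts E_i = n·p_i: 176×0.126 = 22.176, 176×0.261 = 45.936, 176×0.270 = 47.52, 176×0.343 = 60.368.
χ² = (26−22.176)²/22.176 + (45−45.936)²/45.936 + (41−47.52)²/47.52 + (64−60.368)²/60.368
   = 0.659 + 0.019 + 0.895 + 0.219
Sum = 1.79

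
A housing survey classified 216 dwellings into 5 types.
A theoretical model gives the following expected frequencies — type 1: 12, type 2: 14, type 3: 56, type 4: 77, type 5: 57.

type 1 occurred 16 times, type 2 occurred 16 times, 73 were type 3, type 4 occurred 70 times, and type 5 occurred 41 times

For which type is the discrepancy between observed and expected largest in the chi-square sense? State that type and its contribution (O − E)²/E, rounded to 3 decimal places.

type 3, 5.161

χ² = (16−12)²/12 + (16−14)²/14 + (73−56)²/56 + (70−77)²/77 + (41−57)²/57
   = 1.3333 + 0.2857 + 5.1607 + 0.6364 + 4.4912
The largest term is for type 3: 5.161.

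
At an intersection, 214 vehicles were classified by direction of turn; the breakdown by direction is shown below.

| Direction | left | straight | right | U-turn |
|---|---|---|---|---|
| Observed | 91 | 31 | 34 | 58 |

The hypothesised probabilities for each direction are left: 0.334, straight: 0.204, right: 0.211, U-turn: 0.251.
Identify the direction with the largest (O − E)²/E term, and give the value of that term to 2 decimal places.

Expected counts E_i = n·p_i: 214×0.334 = 71.476, 214×0.204 = 43.656, 214×0.211 = 45.154, 214×0.251 = 53.714.
left: (91 − 71.476)²/71.476 = 381.186576/71.476 = 5.333
straight: (31 − 43.656)²/43.656 = 160.174336/43.656 = 3.669
right: (34 − 45.154)²/45.154 = 124.411716/45.154 = 2.755
U-turn: (58 − 53.714)²/53.714 = 18.369796/53.714 = 0.342
The largest term is for left: 5.33.

left, 5.33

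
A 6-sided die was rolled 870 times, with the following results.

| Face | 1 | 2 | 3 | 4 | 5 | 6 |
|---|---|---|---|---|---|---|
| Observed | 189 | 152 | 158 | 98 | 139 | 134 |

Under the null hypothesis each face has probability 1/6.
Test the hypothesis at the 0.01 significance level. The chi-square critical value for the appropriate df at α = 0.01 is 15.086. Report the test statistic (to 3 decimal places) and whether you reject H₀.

Under H₀ each category has probability 1/6, so each expected count is 870/6 = 145.
χ² = (189−145)²/145 + (152−145)²/145 + (158−145)²/145 + (98−145)²/145 + (139−145)²/145 + (134−145)²/145
   = 13.3517 + 0.3379 + 1.1655 + 15.2345 + 0.2483 + 0.8345
Sum = 31.172
df = 5. Since 31.172 > 15.086, we reject H₀.

31.172; reject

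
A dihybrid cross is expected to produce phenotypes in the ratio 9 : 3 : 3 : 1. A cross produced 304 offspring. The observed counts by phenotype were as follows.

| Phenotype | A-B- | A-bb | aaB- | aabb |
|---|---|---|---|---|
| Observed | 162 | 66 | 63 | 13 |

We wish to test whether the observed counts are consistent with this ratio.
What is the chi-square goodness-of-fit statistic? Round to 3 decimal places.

Ratio total = 16. Expected counts: 304×9/16 = 171, 304×3/16 = 57, 304×3/16 = 57, 304×1/16 = 19.
χ² = (162−171)²/171 + (66−57)²/57 + (63−57)²/57 + (13−19)²/19
   = 0.4737 + 1.4211 + 0.6316 + 1.8947
Sum = 4.421

4.421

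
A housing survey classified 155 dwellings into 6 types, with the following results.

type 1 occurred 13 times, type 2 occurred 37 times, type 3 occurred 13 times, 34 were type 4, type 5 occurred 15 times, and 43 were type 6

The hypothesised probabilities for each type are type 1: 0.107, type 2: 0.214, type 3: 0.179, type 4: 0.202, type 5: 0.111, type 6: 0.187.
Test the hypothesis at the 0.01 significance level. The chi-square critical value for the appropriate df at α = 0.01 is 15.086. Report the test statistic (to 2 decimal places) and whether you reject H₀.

Expected counts E_i = n·p_i: 155×0.107 = 16.585, 155×0.214 = 33.17, 155×0.179 = 27.745, 155×0.202 = 31.31, 155×0.111 = 17.205, 155×0.187 = 28.985.
χ² = (13−16.585)²/16.585 + (37−33.17)²/33.17 + (13−27.745)²/27.745 + (34−31.31)²/31.31 + (15−17.205)²/17.205 + (43−28.985)²/28.985
   = 0.775 + 0.442 + 7.836 + 0.231 + 0.283 + 6.777
Sum = 16.34
df = 5. Since 16.34 > 15.086, we reject H₀.

16.34; reject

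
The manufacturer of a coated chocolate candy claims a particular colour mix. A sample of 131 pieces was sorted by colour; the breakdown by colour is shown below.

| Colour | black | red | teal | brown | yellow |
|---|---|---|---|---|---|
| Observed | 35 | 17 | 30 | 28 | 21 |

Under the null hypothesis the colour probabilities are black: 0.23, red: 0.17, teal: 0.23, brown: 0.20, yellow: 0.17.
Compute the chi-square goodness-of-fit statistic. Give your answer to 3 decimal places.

Expected counts E_i = n·p_i: 131×0.23 = 30.13, 131×0.17 = 22.27, 131×0.23 = 30.13, 131×0.20 = 26.2, 131×0.17 = 22.27.
cat         O        E   (O−E)²/E
black      35    30.13     0.7872
red        17    22.27     1.2471
teal       30    30.13     0.0006
brown      28     26.2     0.1237
yellow     21    22.27     0.0724
Sum = 2.231

2.231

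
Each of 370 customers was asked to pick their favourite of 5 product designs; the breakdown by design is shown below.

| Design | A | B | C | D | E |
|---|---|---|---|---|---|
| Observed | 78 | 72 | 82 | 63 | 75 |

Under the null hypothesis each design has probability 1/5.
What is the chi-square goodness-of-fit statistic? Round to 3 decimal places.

2.784

Under H₀ each category has probability 1/5, so each expected count is 370/5 = 74.
A: (78 − 74)²/74 = 16/74 = 0.2162
B: (72 − 74)²/74 = 4/74 = 0.0541
C: (82 − 74)²/74 = 64/74 = 0.8649
D: (63 − 74)²/74 = 121/74 = 1.6351
E: (75 − 74)²/74 = 1/74 = 0.0135
Sum = 2.784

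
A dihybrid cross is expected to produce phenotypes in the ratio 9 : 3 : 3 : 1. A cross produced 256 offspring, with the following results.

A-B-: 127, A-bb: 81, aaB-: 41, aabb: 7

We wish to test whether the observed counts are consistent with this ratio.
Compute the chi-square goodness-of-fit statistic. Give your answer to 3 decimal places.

30.778

Ratio total = 16. Expected counts: 256×9/16 = 144, 256×3/16 = 48, 256×3/16 = 48, 256×1/16 = 16.
cat         O        E   (O−E)²/E
A-B-      127      144     2.0069
A-bb       81       48    22.6875
aaB-       41       48     1.0208
aabb        7       16     5.0625
Sum = 30.778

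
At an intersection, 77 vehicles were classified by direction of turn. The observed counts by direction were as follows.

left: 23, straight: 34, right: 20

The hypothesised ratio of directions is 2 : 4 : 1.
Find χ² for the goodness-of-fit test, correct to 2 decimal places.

9.68

Ratio total = 7. Expected counts: 77×2/7 = 22, 77×4/7 = 44, 77×1/7 = 11.
left: (23 − 22)²/22 = 1/22 = 0.045
straight: (34 − 44)²/44 = 100/44 = 2.273
right: (20 − 11)²/11 = 81/11 = 7.364
Sum = 9.68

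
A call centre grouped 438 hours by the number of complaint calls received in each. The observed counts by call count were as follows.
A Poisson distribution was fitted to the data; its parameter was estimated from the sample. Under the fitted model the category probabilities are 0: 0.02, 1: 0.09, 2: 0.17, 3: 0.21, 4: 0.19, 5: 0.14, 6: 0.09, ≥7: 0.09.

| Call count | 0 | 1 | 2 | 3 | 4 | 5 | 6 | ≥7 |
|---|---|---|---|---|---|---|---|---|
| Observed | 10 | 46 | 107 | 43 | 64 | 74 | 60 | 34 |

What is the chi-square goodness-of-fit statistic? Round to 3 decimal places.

60.127

Expected counts E_i = n·p_i: 438×0.02 = 8.76, 438×0.09 = 39.42, 438×0.17 = 74.46, 438×0.21 = 91.98, 438×0.19 = 83.22, 438×0.14 = 61.32, 438×0.09 = 39.42, 438×0.09 = 39.42.
cat         O        E   (O−E)²/E
0          10     8.76     0.1755
1          46    39.42     1.0983
2         107    74.46    14.2204
3          43    91.98    26.0822
4          64    83.22     4.4389
5          74    61.32     2.6220
6          60    39.42    10.7442
≥7         34    39.42     0.7452
Sum = 60.127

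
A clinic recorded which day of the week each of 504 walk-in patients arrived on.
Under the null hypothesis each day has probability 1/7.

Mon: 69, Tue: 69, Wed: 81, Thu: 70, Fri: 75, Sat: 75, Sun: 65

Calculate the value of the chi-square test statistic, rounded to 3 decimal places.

2.361

Under H₀ each category has probability 1/7, so each expected count is 504/7 = 72.
Mon: (69 − 72)²/72 = 9/72 = 0.1250
Tue: (69 − 72)²/72 = 9/72 = 0.1250
Wed: (81 − 72)²/72 = 81/72 = 1.1250
Thu: (70 − 72)²/72 = 4/72 = 0.0556
Fri: (75 − 72)²/72 = 9/72 = 0.1250
Sat: (75 − 72)²/72 = 9/72 = 0.1250
Sun: (65 − 72)²/72 = 49/72 = 0.6806
Sum = 2.361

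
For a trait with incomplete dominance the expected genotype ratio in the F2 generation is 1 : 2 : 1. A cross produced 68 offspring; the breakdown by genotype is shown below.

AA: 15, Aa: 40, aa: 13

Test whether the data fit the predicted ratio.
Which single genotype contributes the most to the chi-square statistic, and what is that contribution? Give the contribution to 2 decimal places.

Ratio total = 4. Expected counts: 68×1/4 = 17, 68×2/4 = 34, 68×1/4 = 17.
cat         O        E   (O−E)²/E
AA         15       17      0.235
Aa         40       34      1.059
aa         13       17      0.941
The largest term is for Aa: 1.06.

Aa, 1.06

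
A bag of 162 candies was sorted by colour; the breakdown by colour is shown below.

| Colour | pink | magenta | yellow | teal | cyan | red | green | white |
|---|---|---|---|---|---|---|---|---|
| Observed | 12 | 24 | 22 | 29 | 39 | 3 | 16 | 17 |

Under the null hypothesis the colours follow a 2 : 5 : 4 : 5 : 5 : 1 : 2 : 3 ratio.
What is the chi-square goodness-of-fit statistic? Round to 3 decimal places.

6.989

Ratio total = 27. Expected counts: 162×2/27 = 12, 162×5/27 = 30, 162×4/27 = 24, 162×5/27 = 30, 162×5/27 = 30, 162×1/27 = 6, 162×2/27 = 12, 162×3/27 = 18.
pink: (12 − 12)²/12 = 0/12 = 0.0000
magenta: (24 − 30)²/30 = 36/30 = 1.2000
yellow: (22 − 24)²/24 = 4/24 = 0.1667
teal: (29 − 30)²/30 = 1/30 = 0.0333
cyan: (39 − 30)²/30 = 81/30 = 2.7000
red: (3 − 6)²/6 = 9/6 = 1.5000
green: (16 − 12)²/12 = 16/12 = 1.3333
white: (17 − 18)²/18 = 1/18 = 0.0556
Sum = 6.989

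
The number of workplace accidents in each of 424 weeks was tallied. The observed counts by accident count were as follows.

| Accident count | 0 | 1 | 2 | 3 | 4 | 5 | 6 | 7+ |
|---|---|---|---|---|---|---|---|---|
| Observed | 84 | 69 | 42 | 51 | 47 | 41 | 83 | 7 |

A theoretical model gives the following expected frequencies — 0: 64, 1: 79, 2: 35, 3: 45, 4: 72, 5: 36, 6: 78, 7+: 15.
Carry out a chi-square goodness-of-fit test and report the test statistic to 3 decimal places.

23.678

cat         O        E   (O−E)²/E
0          84       64     6.2500
1          69       79     1.2658
2          42       35     1.4000
3          51       45     0.8000
4          47       72     8.6806
5          41       36     0.6944
6          83       78     0.3205
7+          7       15     4.2667
Sum = 23.678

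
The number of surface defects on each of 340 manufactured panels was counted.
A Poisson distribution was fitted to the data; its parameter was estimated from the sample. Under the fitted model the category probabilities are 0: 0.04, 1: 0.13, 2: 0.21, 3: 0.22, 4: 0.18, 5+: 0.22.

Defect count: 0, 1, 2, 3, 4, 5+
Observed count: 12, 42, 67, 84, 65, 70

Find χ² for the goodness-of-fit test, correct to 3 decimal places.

2.244

Expected counts E_i = n·p_i: 340×0.04 = 13.6, 340×0.13 = 44.2, 340×0.21 = 71.4, 340×0.22 = 74.8, 340×0.18 = 61.2, 340×0.22 = 74.8.
cat         O        E   (O−E)²/E
0          12     13.6     0.1882
1          42     44.2     0.1095
2          67     71.4     0.2711
3          84     74.8     1.1316
4          65     61.2     0.2359
5+         70     74.8     0.3080
Sum = 2.244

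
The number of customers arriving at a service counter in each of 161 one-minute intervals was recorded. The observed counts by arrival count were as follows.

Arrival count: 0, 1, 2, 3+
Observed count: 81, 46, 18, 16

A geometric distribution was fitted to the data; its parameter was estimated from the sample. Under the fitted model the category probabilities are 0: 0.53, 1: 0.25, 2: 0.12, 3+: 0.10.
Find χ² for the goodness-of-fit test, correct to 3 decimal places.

1.132

Expected counts E_i = n·p_i: 161×0.53 = 85.33, 161×0.25 = 40.25, 161×0.12 = 19.32, 161×0.10 = 16.1.
0: (81 − 85.33)²/85.33 = 18.7489/85.33 = 0.2197
1: (46 − 40.25)²/40.25 = 33.0625/40.25 = 0.8214
2: (18 − 19.32)²/19.32 = 1.7424/19.32 = 0.0902
3+: (16 − 16.1)²/16.1 = 0.01/16.1 = 0.0006
Sum = 1.132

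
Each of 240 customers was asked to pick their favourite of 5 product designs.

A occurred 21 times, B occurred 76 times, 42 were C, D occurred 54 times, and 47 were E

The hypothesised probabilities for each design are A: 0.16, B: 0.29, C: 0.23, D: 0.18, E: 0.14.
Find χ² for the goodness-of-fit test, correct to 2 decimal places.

19.67

Expected counts E_i = n·p_i: 240×0.16 = 38.4, 240×0.29 = 69.6, 240×0.23 = 55.2, 240×0.18 = 43.2, 240×0.14 = 33.6.
χ² = (21−38.4)²/38.4 + (76−69.6)²/69.6 + (42−55.2)²/55.2 + (54−43.2)²/43.2 + (47−33.6)²/33.6
   = 7.884 + 0.589 + 3.157 + 2.700 + 5.344
Sum = 19.67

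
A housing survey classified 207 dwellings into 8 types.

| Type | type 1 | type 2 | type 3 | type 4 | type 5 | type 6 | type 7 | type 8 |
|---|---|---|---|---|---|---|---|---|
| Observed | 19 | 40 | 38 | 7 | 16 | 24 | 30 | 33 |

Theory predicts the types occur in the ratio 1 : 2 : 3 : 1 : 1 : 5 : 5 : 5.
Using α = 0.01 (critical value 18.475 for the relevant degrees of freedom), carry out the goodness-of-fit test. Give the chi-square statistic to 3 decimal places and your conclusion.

66.370; reject

Ratio total = 23. Expected counts: 207×1/23 = 9, 207×2/23 = 18, 207×3/23 = 27, 207×1/23 = 9, 207×1/23 = 9, 207×5/23 = 45, 207×5/23 = 45, 207×5/23 = 45.
cat         O        E   (O−E)²/E
type 1     19        9    11.1111
type 2     40       18    26.8889
type 3     38       27     4.4815
type 4      7        9     0.4444
type 5     16        9     5.4444
type 6     24       45     9.8000
type 7     30       45     5.0000
type 8     33       45     3.2000
Sum = 66.370
df = 7. Since 66.370 > 18.475, we reject H₀.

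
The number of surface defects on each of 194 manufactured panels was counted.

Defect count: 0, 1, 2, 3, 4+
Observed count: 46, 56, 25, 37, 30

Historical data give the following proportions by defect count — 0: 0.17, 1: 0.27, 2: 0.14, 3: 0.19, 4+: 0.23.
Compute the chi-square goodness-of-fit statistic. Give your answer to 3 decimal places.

10.353

Expected counts E_i = n·p_i: 194×0.17 = 32.98, 194×0.27 = 52.38, 194×0.14 = 27.16, 194×0.19 = 36.86, 194×0.23 = 44.62.
χ² = (46−32.98)²/32.98 + (56−52.38)²/52.38 + (25−27.16)²/27.16 + (37−36.86)²/36.86 + (30−44.62)²/44.62
   = 5.1401 + 0.2502 + 0.1718 + 0.0005 + 4.7903
Sum = 10.353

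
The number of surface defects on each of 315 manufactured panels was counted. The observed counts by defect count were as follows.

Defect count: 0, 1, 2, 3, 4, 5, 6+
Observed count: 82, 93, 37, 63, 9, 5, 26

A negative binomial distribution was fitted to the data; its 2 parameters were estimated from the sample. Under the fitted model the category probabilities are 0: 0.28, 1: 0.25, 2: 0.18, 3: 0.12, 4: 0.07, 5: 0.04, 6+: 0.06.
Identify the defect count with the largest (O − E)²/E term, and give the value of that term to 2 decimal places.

Expected counts E_i = n·p_i: 315×0.28 = 88.2, 315×0.25 = 78.75, 315×0.18 = 56.7, 315×0.12 = 37.8, 315×0.07 = 22.05, 315×0.04 = 12.6, 315×0.06 = 18.9.
cat         O        E   (O−E)²/E
0          82     88.2      0.436
1          93    78.75      2.579
2          37     56.7      6.845
3          63     37.8     16.800
4           9    22.05      7.723
5           5     12.6      4.584
6+         26     18.9      2.667
The largest term is for 3: 16.80.

3, 16.80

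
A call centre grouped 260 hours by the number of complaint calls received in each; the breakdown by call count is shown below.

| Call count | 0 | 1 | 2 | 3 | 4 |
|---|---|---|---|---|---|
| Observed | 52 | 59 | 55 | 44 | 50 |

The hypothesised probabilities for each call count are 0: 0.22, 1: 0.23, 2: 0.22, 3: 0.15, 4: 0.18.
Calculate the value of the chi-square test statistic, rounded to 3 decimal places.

1.428

Expected counts E_i = n·p_i: 260×0.22 = 57.2, 260×0.23 = 59.8, 260×0.22 = 57.2, 260×0.15 = 39, 260×0.18 = 46.8.
cat         O        E   (O−E)²/E
0          52     57.2     0.4727
1          59     59.8     0.0107
2          55     57.2     0.0846
3          44       39     0.6410
4          50     46.8     0.2188
Sum = 1.428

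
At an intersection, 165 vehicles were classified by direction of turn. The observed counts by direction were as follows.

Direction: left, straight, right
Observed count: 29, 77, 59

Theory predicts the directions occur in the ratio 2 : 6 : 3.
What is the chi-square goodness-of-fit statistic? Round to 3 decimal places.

6.267

Ratio total = 11. Expected counts: 165×2/11 = 30, 165×6/11 = 90, 165×3/11 = 45.
cat           O        E   (O−E)²/E
left         29       30     0.0333
straight     77       90     1.8778
right        59       45     4.3556
Sum = 6.267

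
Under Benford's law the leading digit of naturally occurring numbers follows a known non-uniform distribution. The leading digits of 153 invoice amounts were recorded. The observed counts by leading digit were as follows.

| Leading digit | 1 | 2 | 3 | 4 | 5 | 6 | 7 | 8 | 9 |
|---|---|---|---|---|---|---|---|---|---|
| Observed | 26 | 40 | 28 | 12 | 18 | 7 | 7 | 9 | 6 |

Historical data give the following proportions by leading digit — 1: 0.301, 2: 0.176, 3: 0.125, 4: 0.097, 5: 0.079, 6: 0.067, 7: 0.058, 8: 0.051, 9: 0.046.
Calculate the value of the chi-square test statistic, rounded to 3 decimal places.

Expected counts E_i = n·p_i: 153×0.301 = 46.053, 153×0.176 = 26.928, 153×0.125 = 19.125, 153×0.097 = 14.841, 153×0.079 = 12.087, 153×0.067 = 10.251, 153×0.058 = 8.874, 153×0.051 = 7.803, 153×0.046 = 7.038.
cat         O        E   (O−E)²/E
1          26   46.053     8.7317
2          40   26.928     6.3457
3          28   19.125     4.1185
4          12   14.841     0.5439
5          18   12.087     2.8927
6           7   10.251     1.0310
7           7    8.874     0.3957
8           9    7.803     0.1836
9           6    7.038     0.1531
Sum = 24.396

24.396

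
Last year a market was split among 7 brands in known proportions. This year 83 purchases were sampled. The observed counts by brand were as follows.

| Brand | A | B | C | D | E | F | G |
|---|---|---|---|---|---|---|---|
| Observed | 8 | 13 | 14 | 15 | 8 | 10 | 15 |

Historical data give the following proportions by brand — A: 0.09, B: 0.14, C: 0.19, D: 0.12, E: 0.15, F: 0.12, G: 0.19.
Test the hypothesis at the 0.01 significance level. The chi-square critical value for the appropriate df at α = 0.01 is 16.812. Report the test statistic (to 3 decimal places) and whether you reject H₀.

Expected counts E_i = n·p_i: 83×0.09 = 7.47, 83×0.14 = 11.62, 83×0.19 = 15.77, 83×0.12 = 9.96, 83×0.15 = 12.45, 83×0.12 = 9.96, 83×0.19 = 15.77.
cat         O        E   (O−E)²/E
A           8     7.47     0.0376
B          13    11.62     0.1639
C          14    15.77     0.1987
D          15     9.96     2.5504
E           8    12.45     1.5906
F          10     9.96     0.0002
G          15    15.77     0.0376
Sum = 4.579
df = 6. Since 4.579 < 16.812, we do not reject H₀.

4.579; do not reject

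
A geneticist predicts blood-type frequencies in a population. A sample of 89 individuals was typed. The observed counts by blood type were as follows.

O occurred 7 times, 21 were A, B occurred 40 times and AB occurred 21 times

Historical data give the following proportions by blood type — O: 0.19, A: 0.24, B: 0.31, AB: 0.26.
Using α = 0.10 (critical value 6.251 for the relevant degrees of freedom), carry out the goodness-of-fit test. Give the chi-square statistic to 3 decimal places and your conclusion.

Expected counts E_i = n·p_i: 89×0.19 = 16.91, 89×0.24 = 21.36, 89×0.31 = 27.59, 89×0.26 = 23.14.
χ² = (7−16.91)²/16.91 + (21−21.36)²/21.36 + (40−27.59)²/27.59 + (21−23.14)²/23.14
   = 5.8077 + 0.0061 + 5.5820 + 0.1979
Sum = 11.594
df = 3. Since 11.594 > 6.251, we reject H₀.

11.594; reject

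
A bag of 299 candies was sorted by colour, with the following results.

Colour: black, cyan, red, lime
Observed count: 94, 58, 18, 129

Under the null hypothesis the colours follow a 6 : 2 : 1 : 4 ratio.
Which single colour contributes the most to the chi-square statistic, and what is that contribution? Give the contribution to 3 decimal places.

Ratio total = 13. Expected counts: 299×6/13 = 138, 299×2/13 = 46, 299×1/13 = 23, 299×4/13 = 92.
χ² = (94−138)²/138 + (58−46)²/46 + (18−23)²/23 + (129−92)²/92
   = 14.0290 + 3.1304 + 1.0870 + 14.8804
The largest term is for lime: 14.880.

lime, 14.880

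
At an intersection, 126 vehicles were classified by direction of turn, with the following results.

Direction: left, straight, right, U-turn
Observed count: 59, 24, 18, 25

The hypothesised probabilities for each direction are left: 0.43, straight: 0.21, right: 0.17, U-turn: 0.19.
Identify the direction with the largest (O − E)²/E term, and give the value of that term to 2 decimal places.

right, 0.55

Expected counts E_i = n·p_i: 126×0.43 = 54.18, 126×0.21 = 26.46, 126×0.17 = 21.42, 126×0.19 = 23.94.
χ² = (59−54.18)²/54.18 + (24−26.46)²/26.46 + (18−21.42)²/21.42 + (25−23.94)²/23.94
   = 0.429 + 0.229 + 0.546 + 0.047
The largest term is for right: 0.55.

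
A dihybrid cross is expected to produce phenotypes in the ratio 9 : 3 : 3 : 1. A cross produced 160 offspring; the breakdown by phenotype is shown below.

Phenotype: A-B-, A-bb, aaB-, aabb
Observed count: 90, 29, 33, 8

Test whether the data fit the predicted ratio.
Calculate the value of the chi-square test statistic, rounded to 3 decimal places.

Ratio total = 16. Expected counts: 160×9/16 = 90, 160×3/16 = 30, 160×3/16 = 30, 160×1/16 = 10.
A-B-: (90 − 90)²/90 = 0/90 = 0.0000
A-bb: (29 − 30)²/30 = 1/30 = 0.0333
aaB-: (33 − 30)²/30 = 9/30 = 0.3000
aabb: (8 − 10)²/10 = 4/10 = 0.4000
Sum = 0.733

0.733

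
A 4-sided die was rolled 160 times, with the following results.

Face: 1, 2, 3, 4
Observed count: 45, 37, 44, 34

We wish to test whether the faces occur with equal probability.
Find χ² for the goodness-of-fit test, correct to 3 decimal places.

2.150

Under H₀ each category has probability 1/4, so each expected count is 160/4 = 40.
1: (45 − 40)²/40 = 25/40 = 0.6250
2: (37 − 40)²/40 = 9/40 = 0.2250
3: (44 − 40)²/40 = 16/40 = 0.4000
4: (34 − 40)²/40 = 36/40 = 0.9000
Sum = 2.150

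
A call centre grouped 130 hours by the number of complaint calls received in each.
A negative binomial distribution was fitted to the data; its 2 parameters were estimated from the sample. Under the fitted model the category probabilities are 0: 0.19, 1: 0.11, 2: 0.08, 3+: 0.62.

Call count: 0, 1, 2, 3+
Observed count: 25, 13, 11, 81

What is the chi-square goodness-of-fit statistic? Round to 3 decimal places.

0.158

Expected counts E_i = n·p_i: 130×0.19 = 24.7, 130×0.11 = 14.3, 130×0.08 = 10.4, 130×0.62 = 80.6.
χ² = (25−24.7)²/24.7 + (13−14.3)²/14.3 + (11−10.4)²/10.4 + (81−80.6)²/80.6
   = 0.0036 + 0.1182 + 0.0346 + 0.0020
Sum = 0.158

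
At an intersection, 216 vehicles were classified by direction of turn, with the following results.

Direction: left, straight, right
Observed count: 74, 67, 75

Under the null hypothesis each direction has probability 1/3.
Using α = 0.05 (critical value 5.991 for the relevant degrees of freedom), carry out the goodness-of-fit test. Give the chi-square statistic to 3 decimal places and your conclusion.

0.528; do not reject

Expected count for each of the 3 categories: 216/3 = 72.
left: (74 − 72)²/72 = 4/72 = 0.0556
straight: (67 − 72)²/72 = 25/72 = 0.3472
right: (75 − 72)²/72 = 9/72 = 0.1250
Sum = 0.528
df = 2. Since 0.528 < 5.991, we do not reject H₀.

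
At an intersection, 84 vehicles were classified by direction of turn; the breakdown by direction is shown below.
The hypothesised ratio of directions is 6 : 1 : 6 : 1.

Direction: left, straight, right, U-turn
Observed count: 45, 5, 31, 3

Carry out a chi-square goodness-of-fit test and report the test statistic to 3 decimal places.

4.611

Ratio total = 14. Expected counts: 84×6/14 = 36, 84×1/14 = 6, 84×6/14 = 36, 84×1/14 = 6.
left: (45 − 36)²/36 = 81/36 = 2.2500
straight: (5 − 6)²/6 = 1/6 = 0.1667
right: (31 − 36)²/36 = 25/36 = 0.6944
U-turn: (3 − 6)²/6 = 9/6 = 1.5000
Sum = 4.611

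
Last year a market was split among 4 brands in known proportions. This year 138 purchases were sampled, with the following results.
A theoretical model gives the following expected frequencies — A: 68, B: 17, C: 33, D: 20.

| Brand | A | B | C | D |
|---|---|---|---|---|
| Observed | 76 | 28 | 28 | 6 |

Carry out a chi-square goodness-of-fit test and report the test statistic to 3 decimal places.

χ² = (76−68)²/68 + (28−17)²/17 + (28−33)²/33 + (6−20)²/20
   = 0.9412 + 7.1176 + 0.7576 + 9.8000
Sum = 18.616

18.616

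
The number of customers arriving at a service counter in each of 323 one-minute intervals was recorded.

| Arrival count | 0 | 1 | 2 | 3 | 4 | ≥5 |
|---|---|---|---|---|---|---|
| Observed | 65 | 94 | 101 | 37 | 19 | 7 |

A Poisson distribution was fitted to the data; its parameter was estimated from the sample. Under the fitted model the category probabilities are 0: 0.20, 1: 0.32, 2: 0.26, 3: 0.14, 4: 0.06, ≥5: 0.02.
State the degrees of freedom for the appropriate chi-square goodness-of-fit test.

4

There are k = 6 categories and 1 parameter estimated from the data, so df = 6 − 1 − 1 = 4.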